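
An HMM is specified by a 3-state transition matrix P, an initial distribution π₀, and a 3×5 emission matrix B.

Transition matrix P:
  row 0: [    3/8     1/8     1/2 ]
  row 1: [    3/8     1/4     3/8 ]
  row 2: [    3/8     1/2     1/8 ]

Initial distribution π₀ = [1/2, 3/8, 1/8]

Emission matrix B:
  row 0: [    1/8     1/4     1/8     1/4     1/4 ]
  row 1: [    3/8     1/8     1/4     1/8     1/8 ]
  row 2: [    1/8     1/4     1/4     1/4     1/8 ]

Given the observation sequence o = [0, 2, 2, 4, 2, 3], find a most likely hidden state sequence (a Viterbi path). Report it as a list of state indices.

t=0: δ = [6.250e-02, 1.406e-01, 1.562e-02]  (obs o_0=0)
t=1: δ = [6.592e-03, 8.789e-03, 1.318e-02]  ψ = [1, 1, 1]  (obs o_1=2)
t=2: δ = [6.180e-04, 1.648e-03, 8.240e-04]  ψ = [2, 2, 0]  (obs o_2=2)
t=3: δ = [1.545e-04, 5.150e-05, 7.725e-05]  ψ = [1, 1, 1]  (obs o_3=4)
t=4: δ = [7.242e-06, 9.656e-06, 1.931e-05]  ψ = [0, 2, 0]  (obs o_4=2)
t=5: δ = [1.810e-06, 1.207e-06, 9.052e-07]  ψ = [2, 2, 0]  (obs o_5=3)
backtrack: best end state = 0; path = [1, 2, 1, 0, 2, 0]

path = [1, 2, 1, 0, 2, 0]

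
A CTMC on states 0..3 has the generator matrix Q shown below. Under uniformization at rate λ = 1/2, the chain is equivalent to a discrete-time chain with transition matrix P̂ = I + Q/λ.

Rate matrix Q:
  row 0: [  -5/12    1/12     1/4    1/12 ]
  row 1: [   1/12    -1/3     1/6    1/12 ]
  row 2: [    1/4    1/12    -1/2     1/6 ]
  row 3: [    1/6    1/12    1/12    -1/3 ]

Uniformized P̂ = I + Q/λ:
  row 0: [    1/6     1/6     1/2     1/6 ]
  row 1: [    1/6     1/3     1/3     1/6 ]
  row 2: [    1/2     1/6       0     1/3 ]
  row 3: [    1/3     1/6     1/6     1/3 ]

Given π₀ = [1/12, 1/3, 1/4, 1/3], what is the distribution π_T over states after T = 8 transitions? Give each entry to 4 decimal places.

t=0: π = [0.0833, 0.3333, 0.2500, 0.3333]
t=1: π = [0.3056, 0.2222, 0.2083, 0.2639]
t=2: π = [0.2801, 0.2037, 0.2708, 0.2454]
t=3: π = [0.2978, 0.2006, 0.2488, 0.2527]
t=4: π = [0.2917, 0.2001, 0.2579, 0.2503]
t=5: π = [0.2943, 0.2000, 0.2543, 0.2514]
t=6: π = [0.2933, 0.2000, 0.2557, 0.2509]
t=7: π = [0.2937, 0.2000, 0.2552, 0.2511]
t=8: π = [0.2936, 0.2000, 0.2554, 0.2510]

π = [0.2936, 0.2000, 0.2554, 0.2510]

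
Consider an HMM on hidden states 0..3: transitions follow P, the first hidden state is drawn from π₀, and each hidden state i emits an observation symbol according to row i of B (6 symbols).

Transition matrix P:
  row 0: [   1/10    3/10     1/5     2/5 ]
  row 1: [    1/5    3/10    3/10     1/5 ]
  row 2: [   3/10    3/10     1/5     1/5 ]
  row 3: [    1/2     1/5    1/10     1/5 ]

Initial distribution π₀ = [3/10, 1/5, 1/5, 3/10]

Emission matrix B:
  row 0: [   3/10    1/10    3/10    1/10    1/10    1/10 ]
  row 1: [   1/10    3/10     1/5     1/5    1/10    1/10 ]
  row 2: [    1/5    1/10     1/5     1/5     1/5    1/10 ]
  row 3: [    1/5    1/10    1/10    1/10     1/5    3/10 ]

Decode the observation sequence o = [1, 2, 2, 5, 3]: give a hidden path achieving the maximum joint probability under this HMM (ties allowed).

path = [1, 2, 0, 3, 0]

t=0: δ = [3.000e-02, 6.000e-02, 2.000e-02, 3.000e-02]  (obs o_0=1)
t=1: δ = [4.500e-03, 3.600e-03, 3.600e-03, 1.200e-03]  ψ = [3, 1, 1, 0]  (obs o_1=2)
t=2: δ = [3.240e-04, 2.700e-04, 2.160e-04, 1.800e-04]  ψ = [2, 0, 1, 0]  (obs o_2=2)
t=3: δ = [9.000e-06, 9.720e-06, 8.100e-06, 3.888e-05]  ψ = [3, 0, 1, 0]  (obs o_3=5)
t=4: δ = [1.944e-06, 1.555e-06, 7.776e-07, 7.776e-07]  ψ = [3, 3, 3, 3]  (obs o_4=3)
backtrack: best end state = 0; path = [1, 2, 0, 3, 0]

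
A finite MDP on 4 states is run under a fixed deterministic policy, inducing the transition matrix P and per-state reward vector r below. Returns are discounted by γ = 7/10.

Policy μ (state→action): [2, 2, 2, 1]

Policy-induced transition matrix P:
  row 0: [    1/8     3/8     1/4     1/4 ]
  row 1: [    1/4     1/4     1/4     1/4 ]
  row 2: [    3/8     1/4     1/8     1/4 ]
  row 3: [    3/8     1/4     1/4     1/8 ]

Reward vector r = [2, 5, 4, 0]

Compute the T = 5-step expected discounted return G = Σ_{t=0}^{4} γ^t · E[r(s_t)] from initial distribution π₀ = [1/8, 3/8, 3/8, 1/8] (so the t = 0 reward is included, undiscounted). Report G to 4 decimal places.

G = 8.6071

t=0: π = [0.1250, 0.3750, 0.3750, 0.1250], E[r] = 3.6250, γ^t·E[r] = 3.625000, running G = 3.625000
t=1: π = [0.2969, 0.2656, 0.2031, 0.2344], E[r] = 2.7344, γ^t·E[r] = 1.914063, running G = 5.539063
t=2: π = [0.2676, 0.2871, 0.2246, 0.2207], E[r] = 2.8691, γ^t·E[r] = 1.405879, running G = 6.944941
t=3: π = [0.2722, 0.2834, 0.2219, 0.2224], E[r] = 2.8494, γ^t·E[r] = 0.977332, running G = 7.922274
t=4: π = [0.2715, 0.2840, 0.2223, 0.2222], E[r] = 2.8522, γ^t·E[r] = 0.684814, running G = 8.607088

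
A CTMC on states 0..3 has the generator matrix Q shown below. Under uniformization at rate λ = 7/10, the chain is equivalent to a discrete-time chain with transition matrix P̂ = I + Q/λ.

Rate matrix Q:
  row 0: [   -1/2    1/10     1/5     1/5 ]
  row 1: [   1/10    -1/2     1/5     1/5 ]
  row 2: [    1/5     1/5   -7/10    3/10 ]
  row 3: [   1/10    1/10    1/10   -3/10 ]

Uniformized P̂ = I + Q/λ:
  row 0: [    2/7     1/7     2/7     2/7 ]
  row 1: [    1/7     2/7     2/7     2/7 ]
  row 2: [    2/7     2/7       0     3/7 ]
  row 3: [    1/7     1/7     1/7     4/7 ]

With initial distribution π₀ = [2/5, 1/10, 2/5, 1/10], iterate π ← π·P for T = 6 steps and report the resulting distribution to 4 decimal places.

π = [0.1957, 0.1957, 0.1740, 0.4347]

t=0: π = [0.4000, 0.1000, 0.4000, 0.1000]
t=1: π = [0.2571, 0.2143, 0.1571, 0.3714]
t=2: π = [0.2020, 0.1959, 0.1878, 0.4143]
t=3: π = [0.1985, 0.1977, 0.1729, 0.4309]
t=4: π = [0.1959, 0.1958, 0.1748, 0.4335]
t=5: π = [0.1958, 0.1958, 0.1739, 0.4345]
t=6: π = [0.1957, 0.1957, 0.1740, 0.4347]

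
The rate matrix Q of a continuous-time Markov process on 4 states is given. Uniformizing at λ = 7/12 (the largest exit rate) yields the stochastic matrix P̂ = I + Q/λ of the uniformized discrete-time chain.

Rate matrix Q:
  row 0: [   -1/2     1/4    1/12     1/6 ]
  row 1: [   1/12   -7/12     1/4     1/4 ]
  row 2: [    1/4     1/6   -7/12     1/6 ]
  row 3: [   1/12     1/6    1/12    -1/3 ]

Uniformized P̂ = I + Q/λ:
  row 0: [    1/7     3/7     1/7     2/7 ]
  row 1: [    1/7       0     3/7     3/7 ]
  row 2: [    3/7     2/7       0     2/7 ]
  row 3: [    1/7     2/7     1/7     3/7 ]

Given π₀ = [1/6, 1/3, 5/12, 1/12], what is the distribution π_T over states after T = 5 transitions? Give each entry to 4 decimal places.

π = [0.1953, 0.2439, 0.1867, 0.3741]

t=0: π = [0.1667, 0.3333, 0.4167, 0.0833]
t=1: π = [0.2619, 0.2143, 0.1786, 0.3452]
t=2: π = [0.1939, 0.2619, 0.1786, 0.3656]
t=3: π = [0.1939, 0.2386, 0.1922, 0.3754]
t=4: π = [0.1978, 0.2452, 0.1836, 0.3734]
t=5: π = [0.1953, 0.2439, 0.1867, 0.3741]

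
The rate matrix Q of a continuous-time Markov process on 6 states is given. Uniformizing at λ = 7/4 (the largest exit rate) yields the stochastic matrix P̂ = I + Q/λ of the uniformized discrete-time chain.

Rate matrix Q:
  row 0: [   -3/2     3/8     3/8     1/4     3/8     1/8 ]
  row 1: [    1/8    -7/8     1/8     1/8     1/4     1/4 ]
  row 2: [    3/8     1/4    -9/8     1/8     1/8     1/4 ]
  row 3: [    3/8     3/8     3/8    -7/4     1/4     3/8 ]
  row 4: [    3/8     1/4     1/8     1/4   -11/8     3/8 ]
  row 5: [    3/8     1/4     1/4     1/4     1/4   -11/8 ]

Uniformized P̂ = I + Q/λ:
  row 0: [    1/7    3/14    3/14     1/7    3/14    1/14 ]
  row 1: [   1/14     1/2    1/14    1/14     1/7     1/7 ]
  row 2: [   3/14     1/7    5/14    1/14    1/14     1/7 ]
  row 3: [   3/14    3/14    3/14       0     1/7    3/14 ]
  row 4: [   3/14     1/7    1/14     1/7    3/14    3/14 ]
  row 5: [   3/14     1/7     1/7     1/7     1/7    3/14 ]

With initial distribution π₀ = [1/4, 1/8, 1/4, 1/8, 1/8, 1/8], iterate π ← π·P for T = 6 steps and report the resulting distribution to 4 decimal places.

t=0: π = [0.2500, 0.1250, 0.2500, 0.1250, 0.1250, 0.1250]
t=1: π = [0.1786, 0.2143, 0.2054, 0.0982, 0.1518, 0.1518]
t=2: π = [0.1709, 0.2392, 0.1805, 0.0989, 0.1518, 0.1588]
t=3: π = [0.1679, 0.2475, 0.1729, 0.0988, 0.1530, 0.1599]
t=4: π = [0.1669, 0.2503, 0.1703, 0.0987, 0.1534, 0.1603]
t=5: π = [0.1666, 0.2512, 0.1695, 0.0987, 0.1536, 0.1604]
t=6: π = [0.1665, 0.2515, 0.1692, 0.0987, 0.1536, 0.1604]

π = [0.1665, 0.2515, 0.1692, 0.0987, 0.1536, 0.1604]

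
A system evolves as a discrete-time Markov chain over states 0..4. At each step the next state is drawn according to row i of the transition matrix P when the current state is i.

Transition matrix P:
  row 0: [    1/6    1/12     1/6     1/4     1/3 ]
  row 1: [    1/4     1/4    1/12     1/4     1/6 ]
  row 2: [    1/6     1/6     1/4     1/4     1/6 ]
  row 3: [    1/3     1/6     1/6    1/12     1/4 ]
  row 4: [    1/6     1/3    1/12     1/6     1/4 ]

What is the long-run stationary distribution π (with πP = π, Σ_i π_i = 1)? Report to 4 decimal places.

Balance equations π_j = Σ_i π_i·P[i][j]:
  π_0 = 1/6·π_0 + 1/4·π_1 + 1/6·π_2 + 1/3·π_3 + 1/6·π_4
  π_1 = 1/12·π_0 + 1/4·π_1 + 1/6·π_2 + 1/6·π_3 + 1/3·π_4
  π_2 = 1/6·π_0 + 1/12·π_1 + 1/4·π_2 + 1/6·π_3 + 1/12·π_4
  π_3 = 1/4·π_0 + 1/4·π_1 + 1/4·π_2 + 1/12·π_3 + 1/6·π_4
  normalize: π_0 + π_1 + π_2 + π_3 + π_4 = 1
Solving the linear system gives exactly π = [4464/20603, 4236/20603, 2913/20603, 4063/20603, 4927/20603].

π = [0.2167, 0.2056, 0.1414, 0.1972, 0.2391]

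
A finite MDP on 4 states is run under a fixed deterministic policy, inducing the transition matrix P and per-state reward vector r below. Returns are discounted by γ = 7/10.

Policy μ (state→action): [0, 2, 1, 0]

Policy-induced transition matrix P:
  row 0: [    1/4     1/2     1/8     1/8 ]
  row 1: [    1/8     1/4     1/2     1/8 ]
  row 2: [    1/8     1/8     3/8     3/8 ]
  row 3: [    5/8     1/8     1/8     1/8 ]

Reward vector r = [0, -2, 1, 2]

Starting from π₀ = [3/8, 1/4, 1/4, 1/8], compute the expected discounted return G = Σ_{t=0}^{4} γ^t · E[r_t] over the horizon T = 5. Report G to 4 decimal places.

G = 0.2541

t=0: π = [0.3750, 0.2500, 0.2500, 0.1250], E[r] = 0.0000, γ^t·E[r] = 0.000000, running G = 0.000000
t=1: π = [0.2344, 0.2969, 0.2813, 0.1875], E[r] = 0.0625, γ^t·E[r] = 0.043750, running G = 0.043750
t=2: π = [0.2480, 0.2500, 0.3066, 0.1953], E[r] = 0.1973, γ^t·E[r] = 0.096660, running G = 0.140410
t=3: π = [0.2537, 0.2493, 0.2954, 0.2017], E[r] = 0.2002, γ^t·E[r] = 0.068667, running G = 0.209077
t=4: π = [0.2575, 0.2513, 0.2923, 0.1989], E[r] = 0.1875, γ^t·E[r] = 0.045011, running G = 0.254089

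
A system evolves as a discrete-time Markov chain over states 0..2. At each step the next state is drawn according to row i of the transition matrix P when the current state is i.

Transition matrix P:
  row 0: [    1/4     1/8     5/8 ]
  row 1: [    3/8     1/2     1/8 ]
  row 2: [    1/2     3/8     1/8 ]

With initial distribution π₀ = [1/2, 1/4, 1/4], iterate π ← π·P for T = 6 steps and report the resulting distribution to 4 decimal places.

π = [0.3678, 0.3236, 0.3087]

t=0: π = [0.5000, 0.2500, 0.2500]
t=1: π = [0.3438, 0.2813, 0.3750]
t=2: π = [0.3789, 0.3242, 0.2969]
t=3: π = [0.3647, 0.3208, 0.3145]
t=4: π = [0.3687, 0.3239, 0.3074]
t=5: π = [0.3673, 0.3233, 0.3094]
t=6: π = [0.3678, 0.3236, 0.3087]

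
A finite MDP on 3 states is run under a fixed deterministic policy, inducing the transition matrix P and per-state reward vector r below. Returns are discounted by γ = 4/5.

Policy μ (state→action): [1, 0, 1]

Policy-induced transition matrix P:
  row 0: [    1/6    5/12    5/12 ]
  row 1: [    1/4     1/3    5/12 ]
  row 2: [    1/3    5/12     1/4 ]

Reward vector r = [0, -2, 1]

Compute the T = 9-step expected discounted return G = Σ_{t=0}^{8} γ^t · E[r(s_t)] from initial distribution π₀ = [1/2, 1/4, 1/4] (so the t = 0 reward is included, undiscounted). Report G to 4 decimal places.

t=0: π = [0.5000, 0.2500, 0.2500], E[r] = -0.2500, γ^t·E[r] = -0.250000, running G = -0.250000
t=1: π = [0.2292, 0.3958, 0.3750], E[r] = -0.4167, γ^t·E[r] = -0.333333, running G = -0.583333
t=2: π = [0.2622, 0.3837, 0.3542], E[r] = -0.4132, γ^t·E[r] = -0.264444, running G = -0.847778
t=3: π = [0.2577, 0.3847, 0.3576], E[r] = -0.4117, γ^t·E[r] = -0.210815, running G = -1.058593
t=4: π = [0.2583, 0.3846, 0.3571], E[r] = -0.4122, γ^t·E[r] = -0.168820, running G = -1.227412
t=5: π = [0.2582, 0.3846, 0.3572], E[r] = -0.4121, γ^t·E[r] = -0.135029, running G = -1.362441
t=6: π = [0.2582, 0.3846, 0.3571], E[r] = -0.4121, γ^t·E[r] = -0.108027, running G = -1.470468
t=7: π = [0.2582, 0.3846, 0.3571], E[r] = -0.4121, γ^t·E[r] = -0.086421, running G = -1.556889
t=8: π = [0.2582, 0.3846, 0.3571], E[r] = -0.4121, γ^t·E[r] = -0.069137, running G = -1.626026

G = -1.6260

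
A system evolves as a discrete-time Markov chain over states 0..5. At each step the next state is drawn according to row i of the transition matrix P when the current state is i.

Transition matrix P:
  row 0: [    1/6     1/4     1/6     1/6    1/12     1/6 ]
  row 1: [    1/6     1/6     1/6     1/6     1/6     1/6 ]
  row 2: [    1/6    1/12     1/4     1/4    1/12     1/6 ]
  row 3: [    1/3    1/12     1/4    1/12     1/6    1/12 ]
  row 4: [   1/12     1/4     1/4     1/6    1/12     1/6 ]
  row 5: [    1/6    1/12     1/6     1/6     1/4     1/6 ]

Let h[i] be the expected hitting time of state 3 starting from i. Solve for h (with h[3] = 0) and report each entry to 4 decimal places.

First-step conditioning: h[3] = 0; for i ≠ 3, h[i] = 1 + Σ_k P[i][k]·h[k].
  h[0] = 1 + 1/6·h[0] + 1/4·h[1] + 1/6·h[2] + 1/12·h[4] + 1/6·h[5]
  h[1] = 1 + 1/6·h[0] + 1/6·h[1] + 1/6·h[2] + 1/6·h[4] + 1/6·h[5]
  h[2] = 1 + 1/6·h[0] + 1/12·h[1] + 1/4·h[2] + 1/12·h[4] + 1/6·h[5]
  h[4] = 1 + 1/12·h[0] + 1/4·h[1] + 1/4·h[2] + 1/12·h[4] + 1/6·h[5]
  h[5] = 1 + 1/6·h[0] + 1/12·h[1] + 1/6·h[2] + 1/4·h[4] + 1/6·h[5]
Solving the 5×5 linear system over states ≠ 3 gives exactly h = [859/157, 1717/314, 781/157, 0, 1705/314, 858/157] (h[3] = 0 is the target).

h = [5.4713, 5.4682, 4.9745, 0.0000, 5.4299, 5.4650]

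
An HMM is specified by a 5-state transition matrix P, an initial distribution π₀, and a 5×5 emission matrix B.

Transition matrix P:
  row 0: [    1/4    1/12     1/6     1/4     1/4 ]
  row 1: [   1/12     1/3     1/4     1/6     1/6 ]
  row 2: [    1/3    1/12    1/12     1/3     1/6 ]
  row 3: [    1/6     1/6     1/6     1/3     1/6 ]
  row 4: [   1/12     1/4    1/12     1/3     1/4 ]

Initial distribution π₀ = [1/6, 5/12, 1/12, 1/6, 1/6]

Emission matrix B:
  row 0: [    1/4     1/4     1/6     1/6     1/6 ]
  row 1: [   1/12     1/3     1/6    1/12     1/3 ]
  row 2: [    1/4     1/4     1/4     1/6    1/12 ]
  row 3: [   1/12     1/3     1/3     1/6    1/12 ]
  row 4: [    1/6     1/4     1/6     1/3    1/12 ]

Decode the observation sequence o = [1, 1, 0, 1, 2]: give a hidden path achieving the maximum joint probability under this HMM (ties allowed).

t=0: δ = [4.167e-02, 1.389e-01, 2.083e-02, 5.556e-02, 4.167e-02]  (obs o_0=1)
t=1: δ = [2.894e-03, 1.543e-02, 8.681e-03, 7.716e-03, 5.787e-03]  ψ = [1, 1, 1, 1, 1]  (obs o_1=1)
t=2: δ = [7.234e-04, 4.287e-04, 9.645e-04, 2.411e-04, 4.287e-04]  ψ = [2, 1, 1, 2, 1]  (obs o_2=0)
t=3: δ = [8.038e-05, 4.763e-05, 3.014e-05, 1.072e-04, 4.521e-05]  ψ = [2, 1, 0, 2, 0]  (obs o_3=1)
t=4: δ = [3.349e-06, 2.977e-06, 4.465e-06, 1.191e-05, 3.349e-06]  ψ = [0, 3, 3, 3, 0]  (obs o_4=2)
backtrack: best end state = 3; path = [1, 1, 2, 3, 3]

path = [1, 1, 2, 3, 3]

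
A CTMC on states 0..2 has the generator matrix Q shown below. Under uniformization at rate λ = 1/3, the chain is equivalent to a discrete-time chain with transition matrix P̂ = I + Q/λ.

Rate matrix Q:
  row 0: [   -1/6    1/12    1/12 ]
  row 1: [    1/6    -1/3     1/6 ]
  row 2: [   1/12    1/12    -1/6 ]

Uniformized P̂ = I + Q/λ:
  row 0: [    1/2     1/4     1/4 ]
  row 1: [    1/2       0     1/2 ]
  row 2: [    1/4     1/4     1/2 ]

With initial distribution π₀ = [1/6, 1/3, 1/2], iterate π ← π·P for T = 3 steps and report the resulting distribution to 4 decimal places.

t=0: π = [0.1667, 0.3333, 0.5000]
t=1: π = [0.3750, 0.1667, 0.4583]
t=2: π = [0.3854, 0.2083, 0.4063]
t=3: π = [0.3984, 0.1979, 0.4036]

π = [0.3984, 0.1979, 0.4036]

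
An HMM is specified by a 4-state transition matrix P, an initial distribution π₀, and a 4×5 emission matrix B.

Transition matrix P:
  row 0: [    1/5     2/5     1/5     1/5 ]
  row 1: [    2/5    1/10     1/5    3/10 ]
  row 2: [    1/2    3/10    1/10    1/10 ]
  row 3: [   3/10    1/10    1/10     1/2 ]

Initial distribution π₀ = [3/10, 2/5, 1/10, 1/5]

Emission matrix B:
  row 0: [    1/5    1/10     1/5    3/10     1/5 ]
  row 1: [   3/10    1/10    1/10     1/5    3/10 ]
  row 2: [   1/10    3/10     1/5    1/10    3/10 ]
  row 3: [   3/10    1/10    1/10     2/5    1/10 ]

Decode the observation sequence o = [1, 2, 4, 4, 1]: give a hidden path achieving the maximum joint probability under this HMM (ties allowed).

t=0: δ = [3.000e-02, 4.000e-02, 3.000e-02, 2.000e-02]  (obs o_0=1)
t=1: δ = [3.200e-03, 1.200e-03, 1.600e-03, 1.200e-03]  ψ = [1, 0, 1, 1]  (obs o_1=2)
t=2: δ = [1.600e-04, 3.840e-04, 1.920e-04, 6.400e-05]  ψ = [2, 0, 0, 0]  (obs o_2=4)
t=3: δ = [3.072e-05, 1.920e-05, 2.304e-05, 1.152e-05]  ψ = [1, 0, 1, 1]  (obs o_3=4)
t=4: δ = [1.152e-06, 1.229e-06, 1.843e-06, 6.144e-07]  ψ = [2, 0, 0, 0]  (obs o_4=1)
backtrack: best end state = 2; path = [1, 0, 1, 0, 2]

path = [1, 0, 1, 0, 2]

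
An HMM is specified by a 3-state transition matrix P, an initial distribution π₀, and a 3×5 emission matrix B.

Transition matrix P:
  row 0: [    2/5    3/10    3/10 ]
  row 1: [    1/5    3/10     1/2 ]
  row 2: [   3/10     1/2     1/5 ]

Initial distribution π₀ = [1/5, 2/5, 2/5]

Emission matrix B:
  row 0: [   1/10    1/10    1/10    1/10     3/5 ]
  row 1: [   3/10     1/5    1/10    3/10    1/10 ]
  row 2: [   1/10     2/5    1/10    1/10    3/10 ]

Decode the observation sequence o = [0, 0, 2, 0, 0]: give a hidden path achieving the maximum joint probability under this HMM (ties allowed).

t=0: δ = [2.000e-02, 1.200e-01, 4.000e-02]  (obs o_0=0)
t=1: δ = [2.400e-03, 1.080e-02, 6.000e-03]  ψ = [1, 1, 1]  (obs o_1=0)
t=2: δ = [2.160e-04, 3.240e-04, 5.400e-04]  ψ = [1, 1, 1]  (obs o_2=2)
t=3: δ = [1.620e-05, 8.100e-05, 1.620e-05]  ψ = [2, 2, 1]  (obs o_3=0)
t=4: δ = [1.620e-06, 7.290e-06, 4.050e-06]  ψ = [1, 1, 1]  (obs o_4=0)
backtrack: best end state = 1; path = [1, 1, 2, 1, 1]

path = [1, 1, 2, 1, 1]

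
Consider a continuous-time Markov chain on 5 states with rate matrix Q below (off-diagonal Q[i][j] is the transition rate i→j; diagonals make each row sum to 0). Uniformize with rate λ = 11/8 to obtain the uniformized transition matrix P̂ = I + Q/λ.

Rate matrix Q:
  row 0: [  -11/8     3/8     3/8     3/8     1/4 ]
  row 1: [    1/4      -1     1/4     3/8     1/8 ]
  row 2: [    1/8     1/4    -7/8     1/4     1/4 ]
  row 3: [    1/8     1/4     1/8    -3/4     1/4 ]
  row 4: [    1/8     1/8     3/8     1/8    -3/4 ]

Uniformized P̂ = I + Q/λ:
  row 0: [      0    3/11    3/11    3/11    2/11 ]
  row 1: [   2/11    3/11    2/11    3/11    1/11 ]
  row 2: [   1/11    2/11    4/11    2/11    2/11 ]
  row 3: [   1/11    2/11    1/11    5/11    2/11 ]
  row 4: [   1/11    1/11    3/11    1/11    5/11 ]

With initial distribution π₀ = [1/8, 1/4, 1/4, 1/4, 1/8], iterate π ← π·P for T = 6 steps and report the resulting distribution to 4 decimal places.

π = [0.0989, 0.1873, 0.2296, 0.2577, 0.2265]

t=0: π = [0.1250, 0.2500, 0.2500, 0.2500, 0.1250]
t=1: π = [0.1023, 0.2045, 0.2273, 0.2727, 0.1932]
t=2: π = [0.1002, 0.1921, 0.2252, 0.2665, 0.2159]
t=3: π = [0.0993, 0.1888, 0.2273, 0.2615, 0.2232]
t=4: π = [0.0990, 0.1877, 0.2287, 0.2590, 0.2255]
t=5: π = [0.0990, 0.1874, 0.2294, 0.2580, 0.2263]
t=6: π = [0.0989, 0.1873, 0.2296, 0.2577, 0.2265]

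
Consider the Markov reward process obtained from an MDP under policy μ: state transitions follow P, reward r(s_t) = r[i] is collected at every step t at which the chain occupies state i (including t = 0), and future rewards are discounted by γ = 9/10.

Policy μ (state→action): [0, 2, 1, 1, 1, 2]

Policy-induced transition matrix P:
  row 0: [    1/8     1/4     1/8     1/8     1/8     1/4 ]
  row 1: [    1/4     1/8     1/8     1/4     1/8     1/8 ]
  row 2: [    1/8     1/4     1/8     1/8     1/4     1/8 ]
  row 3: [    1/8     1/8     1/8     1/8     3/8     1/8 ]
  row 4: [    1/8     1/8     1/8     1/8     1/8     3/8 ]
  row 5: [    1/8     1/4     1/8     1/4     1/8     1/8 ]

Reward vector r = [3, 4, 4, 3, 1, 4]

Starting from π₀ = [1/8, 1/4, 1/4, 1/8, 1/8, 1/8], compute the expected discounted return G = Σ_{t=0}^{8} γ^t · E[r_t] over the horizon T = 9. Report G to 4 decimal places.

t=0: π = [0.1250, 0.2500, 0.2500, 0.1250, 0.1250, 0.1250], E[r] = 3.3750, γ^t·E[r] = 3.375000, running G = 3.375000
t=1: π = [0.1563, 0.1875, 0.1250, 0.1719, 0.1875, 0.1719], E[r] = 3.1094, γ^t·E[r] = 2.798438, running G = 6.173438
t=2: π = [0.1484, 0.1816, 0.1250, 0.1699, 0.1836, 0.1914], E[r] = 3.1309, γ^t·E[r] = 2.535996, running G = 8.709434
t=3: π = [0.1477, 0.1831, 0.1250, 0.1716, 0.1831, 0.1895], E[r] = 3.1313, γ^t·E[r] = 2.282752, running G = 10.992186
t=4: π = [0.1479, 0.1828, 0.1250, 0.1716, 0.1835, 0.1892], E[r] = 3.1299, γ^t·E[r] = 2.053556, running G = 13.045742
t=5: π = [0.1478, 0.1828, 0.1250, 0.1715, 0.1835, 0.1894], E[r] = 3.1301, γ^t·E[r] = 1.848293, running G = 14.894035
t=6: π = [0.1478, 0.1828, 0.1250, 0.1715, 0.1835, 0.1894], E[r] = 3.1301, γ^t·E[r] = 1.663483, running G = 16.557518
t=7: π = [0.1478, 0.1828, 0.1250, 0.1715, 0.1835, 0.1894], E[r] = 3.1301, γ^t·E[r] = 1.497128, running G = 18.054646
t=8: π = [0.1478, 0.1828, 0.1250, 0.1715, 0.1835, 0.1894], E[r] = 3.1301, γ^t·E[r] = 1.347416, running G = 19.402062

G = 19.4021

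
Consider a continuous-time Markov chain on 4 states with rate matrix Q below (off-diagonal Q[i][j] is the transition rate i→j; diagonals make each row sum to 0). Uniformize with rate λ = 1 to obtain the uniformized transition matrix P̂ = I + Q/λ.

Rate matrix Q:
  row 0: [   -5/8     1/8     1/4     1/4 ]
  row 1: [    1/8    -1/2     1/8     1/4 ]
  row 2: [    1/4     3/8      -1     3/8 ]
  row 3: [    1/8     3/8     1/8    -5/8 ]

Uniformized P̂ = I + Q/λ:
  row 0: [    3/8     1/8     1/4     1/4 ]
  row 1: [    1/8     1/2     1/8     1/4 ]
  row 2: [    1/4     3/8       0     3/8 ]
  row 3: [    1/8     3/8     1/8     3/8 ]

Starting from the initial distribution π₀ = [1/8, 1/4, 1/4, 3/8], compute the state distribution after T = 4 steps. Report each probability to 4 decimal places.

π = [0.1885, 0.3749, 0.1321, 0.3045]

t=0: π = [0.1250, 0.2500, 0.2500, 0.3750]
t=1: π = [0.1875, 0.3750, 0.1094, 0.3281]
t=2: π = [0.1855, 0.3750, 0.1348, 0.3047]
t=3: π = [0.1882, 0.3755, 0.1313, 0.3049]
t=4: π = [0.1885, 0.3749, 0.1321, 0.3045]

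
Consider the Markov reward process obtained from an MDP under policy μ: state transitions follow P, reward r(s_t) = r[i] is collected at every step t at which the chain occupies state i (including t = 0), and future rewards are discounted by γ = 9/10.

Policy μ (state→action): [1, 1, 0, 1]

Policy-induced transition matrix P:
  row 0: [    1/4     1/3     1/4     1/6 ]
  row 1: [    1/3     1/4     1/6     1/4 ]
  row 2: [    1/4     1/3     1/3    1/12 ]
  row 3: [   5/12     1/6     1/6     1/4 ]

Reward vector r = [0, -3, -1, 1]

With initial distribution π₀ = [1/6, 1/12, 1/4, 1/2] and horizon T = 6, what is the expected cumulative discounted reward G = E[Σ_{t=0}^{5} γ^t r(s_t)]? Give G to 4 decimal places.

t=0: π = [0.1667, 0.0833, 0.2500, 0.5000], E[r] = 0.0000, γ^t·E[r] = 0.000000, running G = 0.000000
t=1: π = [0.3403, 0.2431, 0.2222, 0.1944], E[r] = -0.7569, γ^t·E[r] = -0.681250, running G = -0.681250
t=2: π = [0.3027, 0.2807, 0.2321, 0.1846], E[r] = -0.8895, γ^t·E[r] = -0.720469, running G = -1.401719
t=3: π = [0.3042, 0.2792, 0.2306, 0.1861], E[r] = -0.8820, γ^t·E[r] = -0.642973, running G = -2.044691
t=4: π = [0.3043, 0.2791, 0.2304, 0.1862], E[r] = -0.8814, γ^t·E[r] = -0.578267, running G = -2.622958
t=5: π = [0.3043, 0.2790, 0.2304, 0.1862], E[r] = -0.8813, γ^t·E[r] = -0.520409, running G = -3.143367

G = -3.1434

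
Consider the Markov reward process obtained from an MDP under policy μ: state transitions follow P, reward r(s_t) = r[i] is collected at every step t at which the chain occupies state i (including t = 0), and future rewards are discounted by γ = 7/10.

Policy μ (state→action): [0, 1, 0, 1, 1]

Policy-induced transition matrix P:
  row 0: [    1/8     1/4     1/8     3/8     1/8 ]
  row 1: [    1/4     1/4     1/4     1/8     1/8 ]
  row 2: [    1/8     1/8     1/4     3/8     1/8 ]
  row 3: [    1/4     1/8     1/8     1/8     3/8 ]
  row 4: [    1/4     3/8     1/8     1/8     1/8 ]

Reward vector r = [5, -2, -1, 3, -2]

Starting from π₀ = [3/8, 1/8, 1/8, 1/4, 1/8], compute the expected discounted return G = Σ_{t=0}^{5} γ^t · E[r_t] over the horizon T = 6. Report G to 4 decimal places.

t=0: π = [0.3750, 0.1250, 0.1250, 0.2500, 0.1250], E[r] = 2.0000, γ^t·E[r] = 2.000000, running G = 2.000000
t=1: π = [0.1875, 0.2188, 0.1563, 0.2500, 0.1875], E[r] = 0.7188, γ^t·E[r] = 0.503125, running G = 2.503125
t=2: π = [0.2070, 0.2227, 0.1719, 0.2109, 0.1875], E[r] = 0.6758, γ^t·E[r] = 0.331133, running G = 2.834258
t=3: π = [0.2026, 0.2256, 0.1743, 0.2197, 0.1777], E[r] = 0.6914, γ^t·E[r] = 0.237152, running G = 3.071410
t=4: π = [0.2029, 0.2230, 0.1750, 0.2192, 0.1799], E[r] = 0.6913, γ^t·E[r] = 0.165992, running G = 3.237402
t=5: π = [0.2028, 0.2232, 0.1747, 0.2195, 0.1798], E[r] = 0.6914, γ^t·E[r] = 0.116211, running G = 3.353613

G = 3.3536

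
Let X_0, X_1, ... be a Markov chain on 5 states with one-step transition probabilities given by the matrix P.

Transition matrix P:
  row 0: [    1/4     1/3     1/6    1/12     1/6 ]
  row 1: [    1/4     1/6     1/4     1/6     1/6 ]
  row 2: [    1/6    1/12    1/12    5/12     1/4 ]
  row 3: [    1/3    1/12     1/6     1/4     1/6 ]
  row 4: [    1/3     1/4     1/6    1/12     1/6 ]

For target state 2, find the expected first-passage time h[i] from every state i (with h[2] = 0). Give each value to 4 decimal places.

h = [5.3402, 4.9668, 0.0000, 5.4523, 5.3714]

First-step conditioning: h[2] = 0; for i ≠ 2, h[i] = 1 + Σ_k P[i][k]·h[k].
  h[0] = 1 + 1/4·h[0] + 1/3·h[1] + 1/12·h[3] + 1/6·h[4]
  h[1] = 1 + 1/4·h[0] + 1/6·h[1] + 1/6·h[3] + 1/6·h[4]
  h[3] = 1 + 1/3·h[0] + 1/12·h[1] + 1/4·h[3] + 1/6·h[4]
  h[4] = 1 + 1/3·h[0] + 1/4·h[1] + 1/12·h[3] + 1/6·h[4]
Solving the 4×4 linear system over states ≠ 2 gives exactly h = [1287/241, 1197/241, 0, 1314/241, 2589/482] (h[2] = 0 is the target).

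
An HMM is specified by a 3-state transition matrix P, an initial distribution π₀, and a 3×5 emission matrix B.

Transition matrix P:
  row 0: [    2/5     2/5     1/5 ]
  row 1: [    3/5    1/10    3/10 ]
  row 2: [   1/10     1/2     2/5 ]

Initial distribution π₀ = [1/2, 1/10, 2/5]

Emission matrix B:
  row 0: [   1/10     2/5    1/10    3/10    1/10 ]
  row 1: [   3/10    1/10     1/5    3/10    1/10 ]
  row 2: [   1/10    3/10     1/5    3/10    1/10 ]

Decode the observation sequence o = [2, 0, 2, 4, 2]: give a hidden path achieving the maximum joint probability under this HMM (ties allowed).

path = [2, 1, 2, 2, 1]

t=0: δ = [5.000e-02, 2.000e-02, 8.000e-02]  (obs o_0=2)
t=1: δ = [2.000e-03, 1.200e-02, 3.200e-03]  ψ = [0, 2, 2]  (obs o_1=0)
t=2: δ = [7.200e-04, 3.200e-04, 7.200e-04]  ψ = [1, 2, 1]  (obs o_2=2)
t=3: δ = [2.880e-05, 3.600e-05, 2.880e-05]  ψ = [0, 2, 2]  (obs o_3=4)
t=4: δ = [2.160e-06, 2.880e-06, 2.304e-06]  ψ = [1, 2, 2]  (obs o_4=2)
backtrack: best end state = 1; path = [2, 1, 2, 2, 1]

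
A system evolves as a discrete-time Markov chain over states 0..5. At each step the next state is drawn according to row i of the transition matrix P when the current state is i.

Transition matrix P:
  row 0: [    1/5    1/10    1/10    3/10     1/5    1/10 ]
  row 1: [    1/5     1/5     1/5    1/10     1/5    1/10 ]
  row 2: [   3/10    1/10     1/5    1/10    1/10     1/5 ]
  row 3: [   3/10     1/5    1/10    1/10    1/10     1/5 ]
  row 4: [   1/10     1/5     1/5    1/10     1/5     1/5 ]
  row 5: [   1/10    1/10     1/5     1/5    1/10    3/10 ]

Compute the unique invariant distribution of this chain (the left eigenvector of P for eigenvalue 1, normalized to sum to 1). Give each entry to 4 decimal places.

Balance equations π_j = Σ_i π_i·P[i][j]:
  π_0 = 1/5·π_0 + 1/5·π_1 + 3/10·π_2 + 3/10·π_3 + 1/10·π_4 + 1/10·π_5
  π_1 = 1/10·π_0 + 1/5·π_1 + 1/10·π_2 + 1/5·π_3 + 1/5·π_4 + 1/10·π_5
  π_2 = 1/10·π_0 + 1/5·π_1 + 1/5·π_2 + 1/10·π_3 + 1/5·π_4 + 1/5·π_5
  π_3 = 3/10·π_0 + 1/10·π_1 + 1/10·π_2 + 1/10·π_3 + 1/10·π_4 + 1/5·π_5
  π_4 = 1/5·π_0 + 1/5·π_1 + 1/10·π_2 + 1/10·π_3 + 1/5·π_4 + 1/10·π_5
  normalize: π_0 + π_1 + π_2 + π_3 + π_4 + π_5 = 1
Solving the linear system gives exactly π = [293/1473, 214/1473, 242/1473, 233/1473, 220/1473, 271/1473].

π = [0.1989, 0.1453, 0.1643, 0.1582, 0.1494, 0.1840]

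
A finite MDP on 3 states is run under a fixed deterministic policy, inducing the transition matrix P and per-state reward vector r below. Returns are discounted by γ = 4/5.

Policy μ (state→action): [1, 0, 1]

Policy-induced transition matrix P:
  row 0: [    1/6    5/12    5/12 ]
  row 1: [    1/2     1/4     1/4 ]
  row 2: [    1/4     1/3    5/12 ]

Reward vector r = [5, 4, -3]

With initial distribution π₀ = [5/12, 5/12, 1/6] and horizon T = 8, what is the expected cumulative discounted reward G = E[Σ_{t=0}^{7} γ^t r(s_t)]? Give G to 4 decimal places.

G = 8.9589

t=0: π = [0.4167, 0.4167, 0.1667], E[r] = 3.2500, γ^t·E[r] = 3.250000, running G = 3.250000
t=1: π = [0.3194, 0.3333, 0.3472], E[r] = 1.8889, γ^t·E[r] = 1.511111, running G = 4.761111
t=2: π = [0.3067, 0.3322, 0.3611], E[r] = 1.7789, γ^t·E[r] = 1.138519, running G = 5.899630
t=3: π = [0.3075, 0.3312, 0.3613], E[r] = 1.7784, γ^t·E[r] = 0.910519, running G = 6.810148
t=4: π = [0.3072, 0.3314, 0.3615], E[r] = 1.7769, γ^t·E[r] = 0.727829, running G = 7.537977
t=5: π = [0.3072, 0.3313, 0.3614], E[r] = 1.7772, γ^t·E[r] = 0.582339, running G = 8.120316
t=6: π = [0.3072, 0.3313, 0.3614], E[r] = 1.7771, γ^t·E[r] = 0.465856, running G = 8.586171
t=7: π = [0.3072, 0.3313, 0.3614], E[r] = 1.7771, γ^t·E[r] = 0.372687, running G = 8.958858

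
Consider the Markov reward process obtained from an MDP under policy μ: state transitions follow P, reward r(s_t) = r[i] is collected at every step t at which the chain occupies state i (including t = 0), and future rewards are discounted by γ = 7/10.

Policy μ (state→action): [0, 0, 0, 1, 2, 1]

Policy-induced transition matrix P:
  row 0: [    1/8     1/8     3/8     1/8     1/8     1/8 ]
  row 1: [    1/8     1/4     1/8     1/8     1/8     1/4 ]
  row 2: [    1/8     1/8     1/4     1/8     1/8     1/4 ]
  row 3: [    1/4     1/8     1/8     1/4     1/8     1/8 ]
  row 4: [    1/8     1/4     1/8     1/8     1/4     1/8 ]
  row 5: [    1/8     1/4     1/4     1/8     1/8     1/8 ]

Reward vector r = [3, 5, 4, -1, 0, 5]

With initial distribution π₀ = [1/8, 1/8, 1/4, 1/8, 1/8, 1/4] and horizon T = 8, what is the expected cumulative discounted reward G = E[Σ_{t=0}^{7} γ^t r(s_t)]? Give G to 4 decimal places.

G = 9.4227

t=0: π = [0.1250, 0.1250, 0.2500, 0.1250, 0.1250, 0.2500], E[r] = 3.1250, γ^t·E[r] = 3.125000, running G = 3.125000
t=1: π = [0.1406, 0.1875, 0.2188, 0.1406, 0.1406, 0.1719], E[r] = 2.9531, γ^t·E[r] = 2.067188, running G = 5.192188
t=2: π = [0.1426, 0.1875, 0.2090, 0.1426, 0.1426, 0.1758], E[r] = 2.9375, γ^t·E[r] = 1.439375, running G = 6.631563
t=3: π = [0.1428, 0.1882, 0.2087, 0.1428, 0.1428, 0.1746], E[r] = 2.9346, γ^t·E[r] = 1.006558, running G = 7.638120
t=4: π = [0.1429, 0.1882, 0.2086, 0.1429, 0.1429, 0.1746], E[r] = 2.9343, γ^t·E[r] = 0.704524, running G = 8.342645
t=5: π = [0.1429, 0.1882, 0.2086, 0.1429, 0.1429, 0.1746], E[r] = 2.9342, γ^t·E[r] = 0.493159, running G = 8.835803
t=6: π = [0.1429, 0.1882, 0.2086, 0.1429, 0.1429, 0.1746], E[r] = 2.9342, γ^t·E[r] = 0.345211, running G = 9.181014
t=7: π = [0.1429, 0.1882, 0.2086, 0.1429, 0.1429, 0.1746], E[r] = 2.9342, γ^t·E[r] = 0.241647, running G = 9.422661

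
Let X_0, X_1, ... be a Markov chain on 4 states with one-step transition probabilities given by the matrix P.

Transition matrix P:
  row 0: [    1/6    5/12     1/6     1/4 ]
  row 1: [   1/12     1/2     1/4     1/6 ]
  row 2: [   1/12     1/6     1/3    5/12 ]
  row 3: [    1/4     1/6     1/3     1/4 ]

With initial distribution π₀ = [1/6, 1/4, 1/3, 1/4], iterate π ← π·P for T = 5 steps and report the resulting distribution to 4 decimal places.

π = [0.1404, 0.3026, 0.2847, 0.2723]

t=0: π = [0.1667, 0.2500, 0.3333, 0.2500]
t=1: π = [0.1389, 0.2917, 0.2847, 0.2847]
t=2: π = [0.1424, 0.2986, 0.2859, 0.2731]
t=3: π = [0.1407, 0.3018, 0.2847, 0.2728]
t=4: π = [0.1405, 0.3024, 0.2847, 0.2723]
t=5: π = [0.1404, 0.3026, 0.2847, 0.2723]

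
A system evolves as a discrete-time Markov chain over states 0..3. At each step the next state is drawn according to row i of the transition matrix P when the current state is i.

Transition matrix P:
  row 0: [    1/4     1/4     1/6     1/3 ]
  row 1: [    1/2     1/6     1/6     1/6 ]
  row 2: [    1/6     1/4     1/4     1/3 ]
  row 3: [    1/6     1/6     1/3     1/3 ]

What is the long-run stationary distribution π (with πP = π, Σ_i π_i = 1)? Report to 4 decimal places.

Balance equations π_j = Σ_i π_i·P[i][j]:
  π_0 = 1/4·π_0 + 1/2·π_1 + 1/6·π_2 + 1/6·π_3
  π_1 = 1/4·π_0 + 1/6·π_1 + 1/4·π_2 + 1/6·π_3
  π_2 = 1/6·π_0 + 1/6·π_1 + 1/4·π_2 + 1/3·π_3
  normalize: π_0 + π_1 + π_2 + π_3 = 1
Solving the linear system gives exactly π = [218/847, 16/77, 200/847, 23/77].

π = [0.2574, 0.2078, 0.2361, 0.2987]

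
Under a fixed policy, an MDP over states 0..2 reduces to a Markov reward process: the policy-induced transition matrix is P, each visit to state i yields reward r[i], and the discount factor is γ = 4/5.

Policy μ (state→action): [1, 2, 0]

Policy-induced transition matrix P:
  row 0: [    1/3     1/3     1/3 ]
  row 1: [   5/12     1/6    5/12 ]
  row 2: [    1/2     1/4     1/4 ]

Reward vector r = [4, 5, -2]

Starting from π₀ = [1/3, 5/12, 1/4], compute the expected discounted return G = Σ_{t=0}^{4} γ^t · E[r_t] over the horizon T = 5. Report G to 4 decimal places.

t=0: π = [0.3333, 0.4167, 0.2500], E[r] = 2.9167, γ^t·E[r] = 2.916667, running G = 2.916667
t=1: π = [0.4097, 0.2431, 0.3472], E[r] = 2.1597, γ^t·E[r] = 1.727778, running G = 4.644444
t=2: π = [0.4115, 0.2639, 0.3247], E[r] = 2.3160, γ^t·E[r] = 1.482222, running G = 6.126667
t=3: π = [0.4094, 0.2623, 0.3283], E[r] = 2.2927, γ^t·E[r] = 1.173852, running G = 7.300519
t=4: π = [0.4099, 0.2623, 0.3278], E[r] = 2.2952, γ^t·E[r] = 0.940133, running G = 8.240652

G = 8.2407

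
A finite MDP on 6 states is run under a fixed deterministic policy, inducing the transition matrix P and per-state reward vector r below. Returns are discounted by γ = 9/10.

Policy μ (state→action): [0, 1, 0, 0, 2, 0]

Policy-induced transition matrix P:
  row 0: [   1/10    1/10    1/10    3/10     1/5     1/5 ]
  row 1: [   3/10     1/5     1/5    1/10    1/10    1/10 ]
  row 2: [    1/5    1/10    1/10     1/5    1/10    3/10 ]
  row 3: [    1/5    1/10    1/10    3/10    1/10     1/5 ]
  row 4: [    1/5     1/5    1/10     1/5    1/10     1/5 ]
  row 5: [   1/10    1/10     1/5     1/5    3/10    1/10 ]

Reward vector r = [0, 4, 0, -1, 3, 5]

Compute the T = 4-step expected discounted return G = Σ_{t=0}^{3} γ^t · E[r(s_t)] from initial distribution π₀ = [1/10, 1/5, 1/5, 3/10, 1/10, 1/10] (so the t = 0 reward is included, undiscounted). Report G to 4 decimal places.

G = 5.3253

t=0: π = [0.1000, 0.2000, 0.2000, 0.3000, 0.1000, 0.1000], E[r] = 1.3000, γ^t·E[r] = 1.300000, running G = 1.300000
t=1: π = [0.2000, 0.1300, 0.1300, 0.2200, 0.1300, 0.1900], E[r] = 1.6400, γ^t·E[r] = 1.476000, running G = 2.776000
t=2: π = [0.1740, 0.1260, 0.1320, 0.2290, 0.1580, 0.1810], E[r] = 1.6540, γ^t·E[r] = 1.339740, running G = 4.115740
t=3: π = [0.1771, 0.1284, 0.1307, 0.2277, 0.1536, 0.1825], E[r] = 1.6592, γ^t·E[r] = 1.209557, running G = 5.325297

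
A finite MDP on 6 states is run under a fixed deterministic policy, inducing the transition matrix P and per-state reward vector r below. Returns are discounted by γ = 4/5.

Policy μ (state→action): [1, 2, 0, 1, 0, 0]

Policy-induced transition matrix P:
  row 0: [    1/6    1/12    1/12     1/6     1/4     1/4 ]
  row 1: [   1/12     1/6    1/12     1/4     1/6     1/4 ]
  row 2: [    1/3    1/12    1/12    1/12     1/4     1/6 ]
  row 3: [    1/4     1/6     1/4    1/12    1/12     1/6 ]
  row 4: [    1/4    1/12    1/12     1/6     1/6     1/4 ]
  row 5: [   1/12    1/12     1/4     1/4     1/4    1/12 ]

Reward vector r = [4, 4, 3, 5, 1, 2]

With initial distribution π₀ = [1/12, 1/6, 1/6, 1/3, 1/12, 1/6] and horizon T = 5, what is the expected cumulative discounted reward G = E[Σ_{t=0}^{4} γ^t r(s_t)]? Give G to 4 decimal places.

G = 10.8215

t=0: π = [0.0833, 0.1667, 0.1667, 0.3333, 0.0833, 0.1667], E[r] = 3.5833, γ^t·E[r] = 3.583333, running G = 3.583333
t=1: π = [0.2014, 0.1250, 0.1667, 0.1528, 0.1736, 0.1806], E[r] = 3.1042, γ^t·E[r] = 2.483333, running G = 6.066667
t=2: π = [0.1962, 0.1065, 0.1389, 0.1655, 0.1997, 0.1933], E[r] = 3.0411, γ^t·E[r] = 1.946296, running G = 8.012963
t=3: π = [0.1953, 0.1060, 0.1431, 0.1663, 0.1969, 0.1924], E[r] = 3.0476, γ^t·E[r] = 1.560370, running G = 9.573333
t=4: π = [0.1959, 0.1060, 0.1431, 0.1658, 0.1970, 0.1921], E[r] = 3.0472, γ^t·E[r] = 1.248137, running G = 10.821470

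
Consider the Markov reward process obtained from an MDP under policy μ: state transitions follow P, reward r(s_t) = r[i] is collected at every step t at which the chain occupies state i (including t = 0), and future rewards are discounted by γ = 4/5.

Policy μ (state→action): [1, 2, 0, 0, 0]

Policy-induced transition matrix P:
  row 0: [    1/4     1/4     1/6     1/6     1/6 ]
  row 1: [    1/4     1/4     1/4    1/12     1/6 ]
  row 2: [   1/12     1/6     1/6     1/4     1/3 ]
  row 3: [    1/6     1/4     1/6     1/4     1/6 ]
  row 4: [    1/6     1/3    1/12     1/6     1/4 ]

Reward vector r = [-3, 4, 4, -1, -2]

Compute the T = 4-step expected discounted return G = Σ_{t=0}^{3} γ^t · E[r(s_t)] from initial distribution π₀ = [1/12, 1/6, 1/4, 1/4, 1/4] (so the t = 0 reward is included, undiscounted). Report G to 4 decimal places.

G = 1.6667

t=0: π = [0.0833, 0.1667, 0.2500, 0.2500, 0.2500], E[r] = 0.6667, γ^t·E[r] = 0.666667, running G = 0.666667
t=1: π = [0.1667, 0.2500, 0.1597, 0.1944, 0.2292], E[r] = 0.4861, γ^t·E[r] = 0.388889, running G = 1.055556
t=2: π = [0.1881, 0.2558, 0.1684, 0.1753, 0.2124], E[r] = 0.5324, γ^t·E[r] = 0.340741, running G = 1.396296
t=3: π = [0.1896, 0.2537, 0.1703, 0.1740, 0.2124], E[r] = 0.5281, γ^t·E[r] = 0.270370, running G = 1.666667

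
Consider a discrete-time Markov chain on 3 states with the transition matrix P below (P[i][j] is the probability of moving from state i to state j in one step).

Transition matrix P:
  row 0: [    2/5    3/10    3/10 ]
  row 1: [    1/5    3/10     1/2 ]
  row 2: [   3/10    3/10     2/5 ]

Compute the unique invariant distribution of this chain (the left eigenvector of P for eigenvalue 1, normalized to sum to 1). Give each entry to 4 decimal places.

Balance equations π_j = Σ_i π_i·P[i][j]:
  π_0 = 2/5·π_0 + 1/5·π_1 + 3/10·π_2
  π_1 = 3/10·π_0 + 3/10·π_1 + 3/10·π_2
  normalize: π_0 + π_1 + π_2 = 1
Solving the linear system gives exactly π = [3/10, 3/10, 2/5].

π = [0.3000, 0.3000, 0.4000]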